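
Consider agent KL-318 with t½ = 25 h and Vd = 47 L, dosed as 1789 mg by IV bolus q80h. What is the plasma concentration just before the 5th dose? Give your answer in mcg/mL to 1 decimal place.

f = (1/2)^(τ/t½) = (1/2)^(80/25) ≈ 0.1088.
C₀ = D/Vd = 1789/47 ≈ 38.064 mcg/mL.
Before the 5th dose, 4 doses have been given. Superposition: Cmin = C₀·(f + f² + … + f^4).
≈ 38.064 × (0.1088 + 0.0118 + 0.0013 + 0.0001) ≈ 38.064 × 0.1220 ≈ 4.644 mcg/mL.

4.6 mcg/mL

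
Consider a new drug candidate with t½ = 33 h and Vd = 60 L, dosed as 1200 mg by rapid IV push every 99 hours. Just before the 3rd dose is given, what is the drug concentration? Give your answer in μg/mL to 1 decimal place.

2.8 μg/mL

f = (1/2)^(τ/t½) = (1/2)^(99/33) ≈ 0.1250.
C₀ = D/Vd = 1200/60 ≈ 20.000 μg/mL.
Before the 3rd dose, 2 doses have been given. Superposition: Cmin = C₀·(f + f²).
≈ 20.000 × (0.1250 + 0.0156) ≈ 20.000 × 0.1406 ≈ 2.812 μg/mL.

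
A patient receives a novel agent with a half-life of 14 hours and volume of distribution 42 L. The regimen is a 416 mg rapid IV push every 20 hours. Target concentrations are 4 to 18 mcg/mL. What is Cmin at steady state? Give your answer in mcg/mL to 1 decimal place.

5.9 mcg/mL

τ/t½ = 20/14 ≈ 1.4286, so fraction remaining f = (1/2)^(20/14) ≈ 0.3715.
Accumulation ratio R = 1/(1 − f) ≈ 1/0.6285 ≈ 1.5911.
Each bolus raises the concentration by D/Vd = 416/42 ≈ 9.905 mcg/mL.
Steady-state peak Cmax,ss = C₀·R ≈ 9.905 × 1.5911 ≈ 15.760 mcg/mL.
Steady-state trough Cmin,ss = Cmax,ss·f ≈ 15.760 × 0.3715 ≈ 5.855 mcg/mL.
Trough 5.9 mcg/mL vs MEC 4 mcg/mL: adequate.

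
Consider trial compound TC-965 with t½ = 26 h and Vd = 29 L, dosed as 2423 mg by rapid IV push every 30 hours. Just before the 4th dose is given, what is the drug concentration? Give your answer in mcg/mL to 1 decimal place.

62.0 mcg/mL

f = (1/2)^(τ/t½) = (1/2)^(30/26) ≈ 0.4494.
C₀ = D/Vd = 2423/29 ≈ 83.552 mcg/mL.
Before the 4th dose, 3 doses have been given. Superposition: Cmin = C₀·(f + f² + … + f^3).
≈ 83.552 × (0.4494 + 0.2020 + 0.0908) ≈ 83.552 × 0.7422 ≈ 62.012 mcg/mL.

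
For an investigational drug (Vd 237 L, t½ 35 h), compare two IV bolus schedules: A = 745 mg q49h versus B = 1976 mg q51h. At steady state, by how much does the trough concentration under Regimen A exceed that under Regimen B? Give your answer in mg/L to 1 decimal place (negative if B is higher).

Regimen A: f = (1/2)^(49/35) ≈ 0.3789; Cmin,ss = (745/237)·f/(1−f) ≈ 1.918 mg/L.
Regimen B: f = (1/2)^(51/35) ≈ 0.3642; Cmin,ss = (1976/237)·f/(1−f) ≈ 4.776 mg/L.
Difference ≈ 1.918 − 4.776 ≈ -2.858 mg/L.

-2.9 mg/L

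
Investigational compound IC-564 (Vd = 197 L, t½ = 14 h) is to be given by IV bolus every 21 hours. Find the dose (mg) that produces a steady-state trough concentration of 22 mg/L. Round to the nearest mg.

7924 mg

τ/t½ = 21/14 ≈ 1.5, so f = (1/2)^(21/14) ≈ 0.353553.
Cmin,ss = (D/Vd)·f/(1−f), so D = Cmin,ss·Vd·(1−f)/f.
D = 22 × 197 × (1−f)/f ≈ 22 × 197 × 1.82843 ≈ 7924.42 mg.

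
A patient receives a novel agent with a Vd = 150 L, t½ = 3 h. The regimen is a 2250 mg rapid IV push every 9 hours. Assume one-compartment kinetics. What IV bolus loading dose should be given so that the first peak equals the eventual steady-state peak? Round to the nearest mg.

2571 mg

f = (1/2)^(9/3) ≈ 0.125000; accumulation ratio R = 1/(1−f) ≈ 1.14286.
Loading dose to hit Cmax,ss on first dose: D_load = D_maint·R ≈ 2250 × 1.14286 ≈ 2571.43 mg.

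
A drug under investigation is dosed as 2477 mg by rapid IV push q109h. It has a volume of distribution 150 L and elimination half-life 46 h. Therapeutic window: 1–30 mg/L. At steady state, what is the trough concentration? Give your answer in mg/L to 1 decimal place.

Over one 109-h interval, 109/46 ≈ 2.3696 half-lives elapse, leaving f ≈ 0.1935 of each dose.
Each bolus raises the concentration by D/Vd = 2477/150 ≈ 16.513 mg/L.
Steady-state trough Cmin,ss = C₀·f/(1−f) ≈ 16.513 × 0.1935/0.8065 ≈ 3.962 mg/L.
Trough 4.0 mg/L vs MEC 1 mg/L: adequate.

4.0 mg/L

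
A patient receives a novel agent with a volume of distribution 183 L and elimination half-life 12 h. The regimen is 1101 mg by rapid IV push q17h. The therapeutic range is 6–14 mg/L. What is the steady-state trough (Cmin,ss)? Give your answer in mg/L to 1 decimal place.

3.6 mg/L

k = ln2/t½ = ln2/12 ≈ 0.057762 h⁻¹; fraction remaining f = e^(−kτ) = e^(−0.057762×17) ≈ 0.3746.
Each bolus raises the concentration by D/Vd = 1101/183 ≈ 6.016 mg/L.
Steady-state trough Cmin,ss = C₀·f/(1−f) ≈ 6.016 × 0.3746/0.6254 ≈ 3.603 mg/L.
Trough 3.6 mg/L vs MEC 6 mg/L: subtherapeutic.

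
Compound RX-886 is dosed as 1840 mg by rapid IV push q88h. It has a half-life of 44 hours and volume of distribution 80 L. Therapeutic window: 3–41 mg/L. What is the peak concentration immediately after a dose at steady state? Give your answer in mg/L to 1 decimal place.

30.7 mg/L

τ = 88 h = 2 half-lives, so f = (1/2)^2 = 0.25.
Accumulation ratio R = 1/(1 − f) = 1/0.75 = 4/3.
Single-dose peak C₀ = D/Vd = 1840/80 = 23 mg/L.
Steady-state peak Cmax,ss = C₀·R = 23 × 4/3 ≈ 30.667 mg/L.
Peak 30.7 mg/L vs MTC 41 mg/L: below toxic threshold.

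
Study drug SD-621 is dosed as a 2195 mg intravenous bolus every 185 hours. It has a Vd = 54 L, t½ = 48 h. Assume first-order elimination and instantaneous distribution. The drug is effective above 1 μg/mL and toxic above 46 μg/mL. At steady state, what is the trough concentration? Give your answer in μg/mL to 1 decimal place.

3.0 μg/mL

Over one 185-h interval, 185/48 ≈ 3.8542 half-lives elapse, leaving f ≈ 0.0691 of each dose.
Accumulation ratio R = 1/(1 − f) ≈ 1/0.9309 ≈ 1.0742.
Each bolus raises the concentration by D/Vd = 2195/54 ≈ 40.648 μg/mL.
Steady-state peak Cmax,ss = C₀·R ≈ 40.648 × 1.0742 ≈ 43.664 μg/mL.
One interval later, Cmin,ss = Cmax,ss·e^(−kτ) ≈ 43.664 × 0.0691 ≈ 3.017 μg/mL.
Trough 3.0 μg/mL vs MEC 1 μg/mL: adequate.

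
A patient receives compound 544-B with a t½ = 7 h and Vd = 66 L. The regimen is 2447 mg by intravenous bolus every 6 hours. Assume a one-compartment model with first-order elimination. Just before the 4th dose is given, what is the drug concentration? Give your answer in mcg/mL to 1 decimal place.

38.0 mcg/mL

f = (1/2)^(τ/t½) = (1/2)^(6/7) ≈ 0.5520.
C₀ = D/Vd = 2447/66 ≈ 37.076 mcg/mL.
Before the 4th dose, 3 doses have been given. Superposition: Cmin = C₀·(f + f² + … + f^3).
≈ 37.076 × (0.5520 + 0.3047 + 0.1682) ≈ 37.076 × 1.0249 ≈ 37.999 mcg/mL.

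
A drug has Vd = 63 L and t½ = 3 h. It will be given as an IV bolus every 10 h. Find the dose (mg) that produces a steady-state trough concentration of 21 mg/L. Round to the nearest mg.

12012 mg

τ/t½ = 10/3 ≈ 3.3333, so f = (1/2)^(10/3) ≈ 0.099213.
Cmin,ss = (D/Vd)·f/(1−f), so D = Cmin,ss·Vd·(1−f)/f.
D = 21 × 63 × (1−f)/f ≈ 21 × 63 × 9.07932 ≈ 12011.94 mg.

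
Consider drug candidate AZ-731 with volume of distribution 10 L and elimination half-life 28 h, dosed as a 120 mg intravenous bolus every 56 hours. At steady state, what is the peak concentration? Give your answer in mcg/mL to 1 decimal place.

16.0 mcg/mL

The dosing interval is 2 half-lives, so f = 2^(−2) = 0.25.
At steady state, R = 1/(1 − 0.25) = 4/3.
Single-dose peak C₀ = D/Vd = 120/10 = 12 mcg/mL.
Steady-state peak Cmax,ss = C₀·R = 12 × 4/3 ≈ 16.000 mcg/mL.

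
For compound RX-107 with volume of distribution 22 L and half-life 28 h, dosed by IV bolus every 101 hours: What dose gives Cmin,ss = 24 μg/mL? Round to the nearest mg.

τ/t½ = 101/28 ≈ 3.6071, so f = (1/2)^(101/28) ≈ 0.082062.
Cmin,ss = (D/Vd)·f/(1−f), so D = Cmin,ss·Vd·(1−f)/f.
D = 24 × 22 × (1−f)/f ≈ 24 × 22 × 11.18591 ≈ 5906.16 mg.

5906 mg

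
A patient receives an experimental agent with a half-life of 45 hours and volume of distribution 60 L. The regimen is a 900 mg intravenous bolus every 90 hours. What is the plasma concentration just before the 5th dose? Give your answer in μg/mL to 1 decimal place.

5.0 μg/mL

f = (1/2)^(τ/t½) = (1/2)^(90/45) ≈ 0.2500.
C₀ = D/Vd = 900/60 ≈ 15.000 μg/mL.
Before the 5th dose, 4 doses have been given. Superposition: Cmin = C₀·(f + f² + … + f^4).
≈ 15.000 × (0.2500 + 0.0625 + 0.0156 + 0.0039) ≈ 15.000 × 0.3320 ≈ 4.980 μg/mL.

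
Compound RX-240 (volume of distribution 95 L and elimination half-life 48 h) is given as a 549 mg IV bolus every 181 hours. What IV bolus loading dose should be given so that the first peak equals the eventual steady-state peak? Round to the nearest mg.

592 mg

f = (1/2)^(181/48) ≈ 0.073260; accumulation ratio R = 1/(1−f) ≈ 1.07905.
Loading dose to hit Cmax,ss on first dose: D_load = D_maint·R ≈ 549 × 1.07905 ≈ 592.40 mg.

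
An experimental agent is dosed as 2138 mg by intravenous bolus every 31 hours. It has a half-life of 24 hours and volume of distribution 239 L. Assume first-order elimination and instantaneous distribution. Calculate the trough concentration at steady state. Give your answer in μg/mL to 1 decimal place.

k = ln2/t½ = ln2/24 ≈ 0.028881 h⁻¹; fraction remaining f = e^(−kτ) = e^(−0.028881×31) ≈ 0.4085.
Each bolus raises the concentration by D/Vd = 2138/239 ≈ 8.946 μg/mL.
Steady-state trough Cmin,ss = C₀·f/(1−f) ≈ 8.946 × 0.4085/0.5915 ≈ 6.178 μg/mL.

6.2 μg/mL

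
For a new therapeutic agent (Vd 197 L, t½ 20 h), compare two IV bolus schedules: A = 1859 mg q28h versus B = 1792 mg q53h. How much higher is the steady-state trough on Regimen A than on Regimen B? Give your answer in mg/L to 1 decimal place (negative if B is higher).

Regimen A: f = (1/2)^(28/20) ≈ 0.3789; Cmin,ss = (1859/197)·f/(1−f) ≈ 5.757 mg/L.
Regimen B: f = (1/2)^(53/20) ≈ 0.1593; Cmin,ss = (1792/197)·f/(1−f) ≈ 1.724 mg/L.
Difference ≈ 5.757 − 1.724 ≈ 4.033 mg/L.

4.0 mg/L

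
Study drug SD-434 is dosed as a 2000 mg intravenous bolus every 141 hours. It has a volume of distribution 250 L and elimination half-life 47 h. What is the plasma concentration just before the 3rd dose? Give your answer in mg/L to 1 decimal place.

f = (1/2)^(τ/t½) = (1/2)^(141/47) ≈ 0.1250.
C₀ = D/Vd = 2000/250 ≈ 8.000 mg/L.
Before the 3rd dose, 2 doses have been given. Superposition: Cmin = C₀·(f + f²).
≈ 8.000 × (0.1250 + 0.0156) ≈ 8.000 × 0.1406 ≈ 1.125 mg/L.

1.1 mg/L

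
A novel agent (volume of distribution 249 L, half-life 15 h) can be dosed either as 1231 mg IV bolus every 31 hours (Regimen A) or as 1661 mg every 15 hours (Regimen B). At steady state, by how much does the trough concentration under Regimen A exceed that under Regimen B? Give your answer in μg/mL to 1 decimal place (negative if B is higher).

-5.1 μg/mL

Regimen A: f = (1/2)^(31/15) ≈ 0.2387; Cmin,ss = (1231/249)·f/(1−f) ≈ 1.550 μg/mL.
Regimen B: f = (1/2)^(15/15) ≈ 0.5000; Cmin,ss = (1661/249)·f/(1−f) ≈ 6.671 μg/mL.
Difference ≈ 1.550 − 6.671 ≈ -5.121 μg/mL.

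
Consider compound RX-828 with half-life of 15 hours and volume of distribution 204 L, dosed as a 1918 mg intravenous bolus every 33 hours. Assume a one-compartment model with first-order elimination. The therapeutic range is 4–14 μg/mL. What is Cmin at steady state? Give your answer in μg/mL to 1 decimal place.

2.6 μg/mL

k = ln2/t½ = ln2/15 ≈ 0.046210 h⁻¹; fraction remaining f = e^(−kτ) = e^(−0.046210×33) ≈ 0.2176.
At steady state, accumulation factor R = 1/(1 − e^(−kτ)) ≈ 1.2781.
Single-dose peak C₀ = D/Vd = 1918/204 ≈ 9.402 μg/mL.
Steady-state peak Cmax,ss = C₀·R ≈ 9.402 × 1.2781 ≈ 12.017 μg/mL.
Steady-state trough Cmin,ss = Cmax,ss·f ≈ 12.017 × 0.2176 ≈ 2.615 μg/mL.
Trough 2.6 μg/mL vs MEC 4 μg/mL: subtherapeutic.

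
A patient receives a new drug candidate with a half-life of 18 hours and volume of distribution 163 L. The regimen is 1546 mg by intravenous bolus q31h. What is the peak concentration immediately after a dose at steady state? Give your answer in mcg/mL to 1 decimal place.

13.6 mcg/mL

Over one 31-h interval, 31/18 ≈ 1.7222 half-lives elapse, leaving f ≈ 0.3031 of each dose.
At steady state, accumulation factor R = 1/(1 − e^(−kτ)) ≈ 1.4349.
Each bolus raises the concentration by D/Vd = 1546/163 ≈ 9.485 mcg/mL.
Steady-state peak Cmax,ss = C₀·R ≈ 9.485 × 1.4349 ≈ 13.610 mcg/mL.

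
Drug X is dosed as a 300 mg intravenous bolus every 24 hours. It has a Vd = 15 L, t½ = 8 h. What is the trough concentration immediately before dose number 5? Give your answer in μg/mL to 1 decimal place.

2.9 μg/mL

f = (1/2)^(τ/t½) = (1/2)^(24/8) ≈ 0.1250.
C₀ = D/Vd = 300/15 ≈ 20.000 μg/mL.
Before the 5th dose, 4 doses have been given. Superposition: Cmin = C₀·(f + f² + … + f^4).
≈ 20.000 × (0.1250 + 0.0156 + 0.0020 + 0.0002) ≈ 20.000 × 0.1428 ≈ 2.856 μg/mL.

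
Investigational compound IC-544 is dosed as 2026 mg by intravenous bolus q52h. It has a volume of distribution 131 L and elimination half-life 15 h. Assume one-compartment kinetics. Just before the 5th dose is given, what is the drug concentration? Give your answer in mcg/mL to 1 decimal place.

f = (1/2)^(τ/t½) = (1/2)^(52/15) ≈ 0.0905.
C₀ = D/Vd = 2026/131 ≈ 15.466 mcg/mL.
Before the 5th dose, 4 doses have been given. Superposition: Cmin = C₀·(f + f² + … + f^4).
≈ 15.466 × (0.0905 + 0.0082 + 0.0007 + 0.0001) ≈ 15.466 × 0.0995 ≈ 1.539 mcg/mL.

1.5 mcg/mL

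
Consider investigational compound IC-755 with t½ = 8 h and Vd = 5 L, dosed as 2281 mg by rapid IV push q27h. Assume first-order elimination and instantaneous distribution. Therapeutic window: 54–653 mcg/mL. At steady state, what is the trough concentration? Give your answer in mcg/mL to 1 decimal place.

τ/t½ = 27/8 ≈ 3.375, so fraction remaining f = (1/2)^(27/8) ≈ 0.0964.
At steady state, accumulation factor R = 1/(1 − e^(−kτ)) ≈ 1.1067.
Single-dose peak C₀ = D/Vd = 2281/5 ≈ 456.200 mcg/mL.
Cmax,ss = C₀/(1 − f) ≈ 456.200/0.9036 ≈ 504.869 mcg/mL.
One interval later, Cmin,ss = Cmax,ss·e^(−kτ) ≈ 504.869 × 0.0964 ≈ 48.669 mcg/mL.
Trough 48.7 mcg/mL vs MEC 54 mcg/mL: subtherapeutic.

48.7 mcg/mL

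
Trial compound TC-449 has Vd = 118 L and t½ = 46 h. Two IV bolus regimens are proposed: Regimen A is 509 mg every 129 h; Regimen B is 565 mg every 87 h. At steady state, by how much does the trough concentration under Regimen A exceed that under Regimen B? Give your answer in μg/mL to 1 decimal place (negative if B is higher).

-1.0 μg/mL

Regimen A: f = (1/2)^(129/46) ≈ 0.1432; Cmin,ss = (509/118)·f/(1−f) ≈ 0.721 μg/mL.
Regimen B: f = (1/2)^(87/46) ≈ 0.2696; Cmin,ss = (565/118)·f/(1−f) ≈ 1.767 μg/mL.
Difference ≈ 0.721 − 1.767 ≈ -1.046 μg/mL.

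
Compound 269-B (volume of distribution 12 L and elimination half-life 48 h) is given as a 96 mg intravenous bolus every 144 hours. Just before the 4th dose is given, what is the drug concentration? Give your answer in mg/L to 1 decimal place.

1.1 mg/L

f = (1/2)^(τ/t½) = (1/2)^(144/48) ≈ 0.1250.
C₀ = D/Vd = 96/12 ≈ 8.000 mg/L.
Before the 4th dose, 3 doses have been given. Superposition: Cmin = C₀·(f + f² + … + f^3).
≈ 8.000 × (0.1250 + 0.0156 + 0.0020) ≈ 8.000 × 0.1426 ≈ 1.141 mg/L.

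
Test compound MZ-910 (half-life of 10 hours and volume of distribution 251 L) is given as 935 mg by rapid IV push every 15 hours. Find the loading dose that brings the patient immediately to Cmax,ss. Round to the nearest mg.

f = (1/2)^(15/10) ≈ 0.353553; accumulation ratio R = 1/(1−f) ≈ 1.54692.
Loading dose to hit Cmax,ss on first dose: D_load = D_maint·R ≈ 935 × 1.54692 ≈ 1446.37 mg.

1446 mg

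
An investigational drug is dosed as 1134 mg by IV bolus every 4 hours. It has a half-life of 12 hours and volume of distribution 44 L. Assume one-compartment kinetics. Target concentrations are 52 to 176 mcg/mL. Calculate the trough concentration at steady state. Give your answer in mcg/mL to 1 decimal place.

τ/t½ = 4/12 ≈ 0.33333, so fraction remaining f = (1/2)^(4/12) ≈ 0.7937.
Accumulation ratio R = 1/(1 − f) ≈ 1/0.2063 ≈ 4.8473.
Each bolus raises the concentration by D/Vd = 1134/44 ≈ 25.773 mcg/mL.
Steady-state peak Cmax,ss = C₀·R ≈ 25.773 × 4.8473 ≈ 124.929 mcg/mL.
Steady-state trough Cmin,ss = Cmax,ss·f ≈ 124.929 × 0.7937 ≈ 99.156 mcg/mL.
Trough 99.2 mcg/mL vs MEC 52 mcg/mL: adequate.

99.2 mcg/mL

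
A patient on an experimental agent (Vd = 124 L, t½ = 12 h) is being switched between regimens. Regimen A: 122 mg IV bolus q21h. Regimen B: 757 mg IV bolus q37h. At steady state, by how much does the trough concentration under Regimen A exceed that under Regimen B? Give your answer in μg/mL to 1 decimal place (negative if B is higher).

-0.4 μg/mL

Regimen A: f = (1/2)^(21/12) ≈ 0.2973; Cmin,ss = (122/124)·f/(1−f) ≈ 0.416 μg/mL.
Regimen B: f = (1/2)^(37/12) ≈ 0.1180; Cmin,ss = (757/124)·f/(1−f) ≈ 0.817 μg/mL.
Difference ≈ 0.416 − 0.817 ≈ -0.401 μg/mL.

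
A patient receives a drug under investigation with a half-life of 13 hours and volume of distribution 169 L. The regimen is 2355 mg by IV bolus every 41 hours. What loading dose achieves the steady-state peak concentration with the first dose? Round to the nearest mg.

f = (1/2)^(41/13) ≈ 0.112356; accumulation ratio R = 1/(1−f) ≈ 1.12658.
Loading dose to hit Cmax,ss on first dose: D_load = D_maint·R ≈ 2355 × 1.12658 ≈ 2653.10 mg.

2653 mg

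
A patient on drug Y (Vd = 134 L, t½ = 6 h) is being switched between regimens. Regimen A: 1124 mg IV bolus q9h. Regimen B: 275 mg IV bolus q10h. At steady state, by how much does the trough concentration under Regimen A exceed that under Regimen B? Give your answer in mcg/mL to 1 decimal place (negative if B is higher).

3.6 mcg/mL

Regimen A: f = (1/2)^(9/6) ≈ 0.3536; Cmin,ss = (1124/134)·f/(1−f) ≈ 4.589 mcg/mL.
Regimen B: f = (1/2)^(10/6) ≈ 0.3150; Cmin,ss = (275/134)·f/(1−f) ≈ 0.944 mcg/mL.
Difference ≈ 4.589 − 0.944 ≈ 3.645 mcg/mL.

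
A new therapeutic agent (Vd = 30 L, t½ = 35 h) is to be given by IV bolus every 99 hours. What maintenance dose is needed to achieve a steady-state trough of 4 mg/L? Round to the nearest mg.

732 mg

τ/t½ = 99/35 ≈ 2.8286, so f = (1/2)^(99/35) ≈ 0.140772.
Cmin,ss = (D/Vd)·f/(1−f), so D = Cmin,ss·Vd·(1−f)/f.
D = 4 × 30 × (1−f)/f ≈ 4 × 30 × 6.10369 ≈ 732.44 mg.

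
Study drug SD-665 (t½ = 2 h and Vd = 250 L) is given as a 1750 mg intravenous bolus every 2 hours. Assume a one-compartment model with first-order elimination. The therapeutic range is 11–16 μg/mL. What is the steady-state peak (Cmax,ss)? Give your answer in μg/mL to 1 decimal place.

The dosing interval is 1 half-life, so f = 2^(−1) = 0.5.
Accumulation ratio R = 1/(1 − f) = 1/0.5 = 2/1.
Single-dose peak C₀ = D/Vd = 1750/250 = 7 μg/mL.
Steady-state peak Cmax,ss = C₀·R = 7 × 2/1 ≈ 14.000 μg/mL.
Peak 14.0 μg/mL vs MTC 16 μg/mL: below toxic threshold.

14.0 μg/mL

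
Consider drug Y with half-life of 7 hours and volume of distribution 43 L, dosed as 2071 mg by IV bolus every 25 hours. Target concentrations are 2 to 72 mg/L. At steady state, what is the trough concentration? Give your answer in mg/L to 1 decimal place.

4.4 mg/L

Over one 25-h interval, 25/7 ≈ 3.5714 half-lives elapse, leaving f ≈ 0.0841 of each dose.
Each bolus raises the concentration by D/Vd = 2071/43 ≈ 48.163 mg/L.
Steady-state trough Cmin,ss = C₀·f/(1−f) ≈ 48.163 × 0.0841/0.9159 ≈ 4.422 mg/L.
Trough 4.4 mg/L vs MEC 2 mg/L: adequate.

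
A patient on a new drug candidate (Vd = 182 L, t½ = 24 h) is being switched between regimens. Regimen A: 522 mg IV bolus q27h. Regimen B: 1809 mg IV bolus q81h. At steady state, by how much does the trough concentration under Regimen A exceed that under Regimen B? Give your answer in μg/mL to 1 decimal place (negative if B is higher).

1.4 μg/mL

Regimen A: f = (1/2)^(27/24) ≈ 0.4585; Cmin,ss = (522/182)·f/(1−f) ≈ 2.429 μg/mL.
Regimen B: f = (1/2)^(81/24) ≈ 0.0964; Cmin,ss = (1809/182)·f/(1−f) ≈ 1.060 μg/mL.
Difference ≈ 2.429 − 1.060 ≈ 1.369 μg/mL.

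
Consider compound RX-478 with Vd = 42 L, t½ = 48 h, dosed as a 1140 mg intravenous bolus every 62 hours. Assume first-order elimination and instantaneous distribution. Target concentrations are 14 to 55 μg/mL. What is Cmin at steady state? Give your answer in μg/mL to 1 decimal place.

18.7 μg/mL

k = ln2/t½ = ln2/48 ≈ 0.014441 h⁻¹; fraction remaining f = e^(−kτ) = e^(−0.014441×62) ≈ 0.4085.
Single-dose peak C₀ = D/Vd = 1140/42 ≈ 27.143 μg/mL.
Steady-state trough Cmin,ss = C₀·f/(1−f) ≈ 27.143 × 0.4085/0.5915 ≈ 18.745 μg/mL.
Trough 18.7 μg/mL vs MEC 14 μg/mL: adequate.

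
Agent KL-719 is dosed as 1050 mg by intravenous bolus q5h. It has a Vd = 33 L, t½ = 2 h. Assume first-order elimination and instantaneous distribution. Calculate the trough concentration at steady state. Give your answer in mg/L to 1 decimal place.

τ/t½ = 5/2 ≈ 2.5, so fraction remaining f = (1/2)^(5/2) ≈ 0.1768.
Each bolus raises the concentration by D/Vd = 1050/33 ≈ 31.818 mg/L.
Steady-state trough Cmin,ss = C₀·f/(1−f) ≈ 31.818 × 0.1768/0.8232 ≈ 6.834 mg/L.

6.8 mg/L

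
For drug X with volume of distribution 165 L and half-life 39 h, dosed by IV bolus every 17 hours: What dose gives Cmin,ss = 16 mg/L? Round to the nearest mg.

τ/t½ = 17/39 ≈ 0.4359, so f = (1/2)^(17/39) ≈ 0.739234.
Cmin,ss = (D/Vd)·f/(1−f), so D = Cmin,ss·Vd·(1−f)/f.
D = 16 × 165 × (1−f)/f ≈ 16 × 165 × 0.35275 ≈ 931.26 mg.

931 mg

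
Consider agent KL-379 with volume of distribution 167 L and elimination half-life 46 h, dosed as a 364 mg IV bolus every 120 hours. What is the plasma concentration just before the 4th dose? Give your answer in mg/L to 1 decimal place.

f = (1/2)^(τ/t½) = (1/2)^(120/46) ≈ 0.1639.
C₀ = D/Vd = 364/167 ≈ 2.180 mg/L.
Before the 4th dose, 3 doses have been given. Superposition: Cmin = C₀·(f + f² + … + f^3).
≈ 2.180 × (0.1639 + 0.0269 + 0.0044) ≈ 2.180 × 0.1952 ≈ 0.426 mg/L.

0.4 mg/L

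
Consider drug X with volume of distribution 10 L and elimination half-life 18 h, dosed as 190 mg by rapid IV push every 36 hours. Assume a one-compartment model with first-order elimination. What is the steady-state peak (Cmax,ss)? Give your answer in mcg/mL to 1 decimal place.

25.3 mcg/mL

The dosing interval is 2 half-lives, so f = 2^(−2) = 0.25.
At steady state, R = 1/(1 − 0.25) = 4/3.
Single-dose peak C₀ = D/Vd = 190/10 = 19 mcg/mL.
Steady-state peak Cmax,ss = C₀·R = 19 × 4/3 ≈ 25.333 mcg/mL.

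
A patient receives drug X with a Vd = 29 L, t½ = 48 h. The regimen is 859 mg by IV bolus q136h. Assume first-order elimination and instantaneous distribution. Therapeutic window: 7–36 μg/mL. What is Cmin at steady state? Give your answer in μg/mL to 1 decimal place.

4.8 μg/mL

k = ln2/t½ = ln2/48 ≈ 0.014441 h⁻¹; fraction remaining f = e^(−kτ) = e^(−0.014441×136) ≈ 0.1403.
Accumulation ratio R = 1/(1 − f) ≈ 1/0.8597 ≈ 1.1632.
Single-dose peak C₀ = D/Vd = 859/29 ≈ 29.621 μg/mL.
Cmax,ss = C₀/(1 − f) ≈ 29.621/0.8597 ≈ 34.455 μg/mL.
One interval later, Cmin,ss = Cmax,ss·e^(−kτ) ≈ 34.455 × 0.1403 ≈ 4.834 μg/mL.
Trough 4.8 μg/mL vs MEC 7 μg/mL: subtherapeutic.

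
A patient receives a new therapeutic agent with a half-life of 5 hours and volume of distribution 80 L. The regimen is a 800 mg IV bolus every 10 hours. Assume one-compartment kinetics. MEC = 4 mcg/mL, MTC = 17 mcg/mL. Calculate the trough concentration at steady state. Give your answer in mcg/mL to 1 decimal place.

3.3 mcg/mL

τ = 10 h = 2 half-lives, so f = (1/2)^2 = 0.25.
Accumulation ratio R = 1/(1 − f) = 1/0.75 = 4/3.
Single-dose peak C₀ = D/Vd = 800/80 = 10 mcg/mL.
Steady-state peak Cmax,ss = C₀·R = 10 × 4/3 ≈ 13.333 mcg/mL.
Steady-state trough Cmin,ss = Cmax,ss·f ≈ 13.333 × 0.25 ≈ 3.333 mcg/mL.
Trough 3.3 mcg/mL vs MEC 4 mcg/mL: subtherapeutic.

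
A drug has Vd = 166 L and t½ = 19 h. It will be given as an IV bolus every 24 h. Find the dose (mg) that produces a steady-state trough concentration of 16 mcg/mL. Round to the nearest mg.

τ/t½ = 24/19 ≈ 1.2632, so f = (1/2)^(24/19) ≈ 0.416631.
Cmin,ss = (D/Vd)·f/(1−f), so D = Cmin,ss·Vd·(1−f)/f.
D = 16 × 166 × (1−f)/f ≈ 16 × 166 × 1.40021 ≈ 3718.96 mg.

3719 mg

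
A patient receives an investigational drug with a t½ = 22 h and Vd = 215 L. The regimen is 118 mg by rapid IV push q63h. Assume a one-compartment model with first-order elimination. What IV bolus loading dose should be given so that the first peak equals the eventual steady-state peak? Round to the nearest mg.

f = (1/2)^(63/22) ≈ 0.137391; accumulation ratio R = 1/(1−f) ≈ 1.15927.
Loading dose to hit Cmax,ss on first dose: D_load = D_maint·R ≈ 118 × 1.15927 ≈ 136.79 mg.

137 mg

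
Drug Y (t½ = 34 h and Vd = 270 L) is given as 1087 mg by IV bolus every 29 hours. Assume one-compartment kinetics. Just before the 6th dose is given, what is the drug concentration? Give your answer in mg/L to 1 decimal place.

4.7 mg/L

f = (1/2)^(τ/t½) = (1/2)^(29/34) ≈ 0.5537.
C₀ = D/Vd = 1087/270 ≈ 4.026 mg/L.
Before the 6th dose, 5 doses have been given. Superposition: Cmin = C₀·(f + f² + … + f^5).
≈ 4.026 × (0.5537 + 0.3066 + 0.1698 + 0.0940 + 0.0520) ≈ 4.026 × 1.1761 ≈ 4.735 mg/L.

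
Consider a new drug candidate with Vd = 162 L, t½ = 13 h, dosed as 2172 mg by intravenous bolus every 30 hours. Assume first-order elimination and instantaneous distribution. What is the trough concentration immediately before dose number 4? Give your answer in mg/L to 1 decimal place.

3.4 mg/L

f = (1/2)^(τ/t½) = (1/2)^(30/13) ≈ 0.2020.
C₀ = D/Vd = 2172/162 ≈ 13.407 mg/L.
Before the 4th dose, 3 doses have been given. Superposition: Cmin = C₀·(f + f² + … + f^3).
≈ 13.407 × (0.2020 + 0.0408 + 0.0082) ≈ 13.407 × 0.2510 ≈ 3.365 mg/L.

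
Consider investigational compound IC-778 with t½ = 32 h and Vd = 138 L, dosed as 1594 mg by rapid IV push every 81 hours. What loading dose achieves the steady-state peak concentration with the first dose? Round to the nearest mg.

f = (1/2)^(81/32) ≈ 0.172989; accumulation ratio R = 1/(1−f) ≈ 1.20917.
Loading dose to hit Cmax,ss on first dose: D_load = D_maint·R ≈ 1594 × 1.20917 ≈ 1927.42 mg.

1927 mg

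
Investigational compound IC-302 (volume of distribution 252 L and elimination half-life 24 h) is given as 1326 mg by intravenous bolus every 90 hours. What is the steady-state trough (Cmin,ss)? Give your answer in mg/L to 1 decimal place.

0.4 mg/L

k = ln2/t½ = ln2/24 ≈ 0.028881 h⁻¹; fraction remaining f = e^(−kτ) = e^(−0.028881×90) ≈ 0.0743.
Accumulation ratio R = 1/(1 − f) ≈ 1/0.9257 ≈ 1.0803.
Each bolus raises the concentration by D/Vd = 1326/252 ≈ 5.262 mg/L.
Cmax,ss = C₀/(1 − f) ≈ 5.262/0.9257 ≈ 5.684 mg/L.
Steady-state trough Cmin,ss = Cmax,ss·f ≈ 5.684 × 0.0743 ≈ 0.422 mg/L.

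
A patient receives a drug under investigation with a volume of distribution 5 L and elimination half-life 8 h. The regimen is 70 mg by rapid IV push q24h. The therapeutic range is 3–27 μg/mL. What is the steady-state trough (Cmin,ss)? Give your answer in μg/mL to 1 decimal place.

2.0 μg/mL

The dosing interval is 3 half-lives, so f = 2^(−3) = 0.125.
Accumulation ratio R = 1/(1 − f) = 1/0.875 = 8/7.
Single-dose peak C₀ = D/Vd = 70/5 = 14 μg/mL.
Steady-state peak Cmax,ss = C₀·R = 14 × 8/7 ≈ 16.000 μg/mL.
Steady-state trough Cmin,ss = Cmax,ss·f ≈ 16.000 × 0.125 ≈ 2.000 μg/mL.
Trough 2.0 μg/mL vs MEC 3 μg/mL: subtherapeutic.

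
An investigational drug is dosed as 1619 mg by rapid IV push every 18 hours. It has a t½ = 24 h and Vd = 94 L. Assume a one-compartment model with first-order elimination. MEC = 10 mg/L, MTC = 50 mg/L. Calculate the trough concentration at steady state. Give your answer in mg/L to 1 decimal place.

τ/t½ = 18/24 ≈ 0.75, so fraction remaining f = (1/2)^(18/24) ≈ 0.5946.
Single-dose peak C₀ = D/Vd = 1619/94 ≈ 17.223 mg/L.
Steady-state trough Cmin,ss = C₀·f/(1−f) ≈ 17.223 × 0.5946/0.4054 ≈ 25.261 mg/L.
Trough 25.3 mg/L vs MEC 10 mg/L: adequate.

25.3 mg/L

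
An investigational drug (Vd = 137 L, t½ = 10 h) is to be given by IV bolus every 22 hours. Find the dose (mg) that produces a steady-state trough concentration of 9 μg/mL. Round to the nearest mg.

4432 mg

τ/t½ = 22/10 ≈ 2.2, so f = (1/2)^(22/10) ≈ 0.217638.
Cmin,ss = (D/Vd)·f/(1−f), so D = Cmin,ss·Vd·(1−f)/f.
D = 9 × 137 × (1−f)/f ≈ 9 × 137 × 3.59479 ≈ 4432.38 mg.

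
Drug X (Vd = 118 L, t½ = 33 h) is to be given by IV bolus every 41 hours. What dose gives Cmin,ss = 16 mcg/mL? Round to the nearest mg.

τ/t½ = 41/33 ≈ 1.2424, so f = (1/2)^(41/33) ≈ 0.422662.
Cmin,ss = (D/Vd)·f/(1−f), so D = Cmin,ss·Vd·(1−f)/f.
D = 16 × 118 × (1−f)/f ≈ 16 × 118 × 1.36596 ≈ 2578.93 mg.

2579 mg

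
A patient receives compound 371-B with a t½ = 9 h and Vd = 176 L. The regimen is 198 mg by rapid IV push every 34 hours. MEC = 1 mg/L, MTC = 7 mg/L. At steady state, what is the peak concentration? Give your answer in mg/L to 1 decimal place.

1.2 mg/L

Over one 34-h interval, 34/9 ≈ 3.7778 half-lives elapse, leaving f ≈ 0.0729 of each dose.
At steady state, accumulation factor R = 1/(1 − e^(−kτ)) ≈ 1.0786.
Single-dose peak C₀ = D/Vd = 198/176 ≈ 1.125 mg/L.
Steady-state peak Cmax,ss = C₀·R ≈ 1.125 × 1.0786 ≈ 1.213 mg/L.
Peak 1.2 mg/L vs MTC 7 mg/L: below toxic threshold.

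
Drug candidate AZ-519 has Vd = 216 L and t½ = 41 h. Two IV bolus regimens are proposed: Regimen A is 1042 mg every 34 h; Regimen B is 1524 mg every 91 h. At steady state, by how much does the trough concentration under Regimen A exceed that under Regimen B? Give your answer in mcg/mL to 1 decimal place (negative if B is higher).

Regimen A: f = (1/2)^(34/41) ≈ 0.5628; Cmin,ss = (1042/216)·f/(1−f) ≈ 6.210 mcg/mL.
Regimen B: f = (1/2)^(91/41) ≈ 0.2147; Cmin,ss = (1524/216)·f/(1−f) ≈ 1.929 mcg/mL.
Difference ≈ 6.210 − 1.929 ≈ 4.281 mcg/mL.

4.3 mcg/mL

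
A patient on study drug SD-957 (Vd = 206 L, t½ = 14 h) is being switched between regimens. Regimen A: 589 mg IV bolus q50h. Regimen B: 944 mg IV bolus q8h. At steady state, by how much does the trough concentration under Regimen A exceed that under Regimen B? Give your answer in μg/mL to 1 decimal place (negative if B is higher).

-9.2 μg/mL

Regimen A: f = (1/2)^(50/14) ≈ 0.0841; Cmin,ss = (589/206)·f/(1−f) ≈ 0.263 μg/mL.
Regimen B: f = (1/2)^(8/14) ≈ 0.6730; Cmin,ss = (944/206)·f/(1−f) ≈ 9.431 μg/mL.
Difference ≈ 0.263 − 9.431 ≈ -9.168 μg/mL.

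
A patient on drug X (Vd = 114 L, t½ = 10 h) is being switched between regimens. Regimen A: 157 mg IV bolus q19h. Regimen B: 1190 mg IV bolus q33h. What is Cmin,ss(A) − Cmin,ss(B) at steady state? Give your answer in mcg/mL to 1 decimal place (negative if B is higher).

-0.7 mcg/mL

Regimen A: f = (1/2)^(19/10) ≈ 0.2679; Cmin,ss = (157/114)·f/(1−f) ≈ 0.504 mcg/mL.
Regimen B: f = (1/2)^(33/10) ≈ 0.1015; Cmin,ss = (1190/114)·f/(1−f) ≈ 1.179 mcg/mL.
Difference ≈ 0.504 − 1.179 ≈ -0.675 mcg/mL.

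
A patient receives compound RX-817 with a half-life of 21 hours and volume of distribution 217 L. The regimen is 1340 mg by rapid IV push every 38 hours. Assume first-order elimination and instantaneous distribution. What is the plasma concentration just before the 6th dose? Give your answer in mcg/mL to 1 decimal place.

f = (1/2)^(τ/t½) = (1/2)^(38/21) ≈ 0.2853.
C₀ = D/Vd = 1340/217 ≈ 6.175 mcg/mL.
Before the 6th dose, 5 doses have been given. Superposition: Cmin = C₀·(f + f² + … + f^5).
≈ 6.175 × (0.2853 + 0.0814 + 0.0232 + 0.0066 + 0.0019) ≈ 6.175 × 0.3984 ≈ 2.460 mcg/mL.

2.5 mcg/mL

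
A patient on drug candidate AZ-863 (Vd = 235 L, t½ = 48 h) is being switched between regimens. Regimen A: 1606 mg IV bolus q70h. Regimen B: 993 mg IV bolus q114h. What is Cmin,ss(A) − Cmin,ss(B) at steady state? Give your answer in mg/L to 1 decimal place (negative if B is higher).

Regimen A: f = (1/2)^(70/48) ≈ 0.3639; Cmin,ss = (1606/235)·f/(1−f) ≈ 3.910 mg/L.
Regimen B: f = (1/2)^(114/48) ≈ 0.1928; Cmin,ss = (993/235)·f/(1−f) ≈ 1.009 mg/L.
Difference ≈ 3.910 − 1.009 ≈ 2.901 mg/L.

2.9 mg/L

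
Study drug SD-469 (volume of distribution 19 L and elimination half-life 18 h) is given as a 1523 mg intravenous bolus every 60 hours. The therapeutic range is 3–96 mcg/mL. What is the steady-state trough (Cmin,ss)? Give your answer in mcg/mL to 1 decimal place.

Over one 60-h interval, 60/18 ≈ 3.3333 half-lives elapse, leaving f ≈ 0.0992 of each dose.
Single-dose peak C₀ = D/Vd = 1523/19 ≈ 80.158 mcg/mL.
Steady-state trough Cmin,ss = C₀·f/(1−f) ≈ 80.158 × 0.0992/0.9008 ≈ 8.827 mcg/mL.
Trough 8.8 mcg/mL vs MEC 3 mcg/mL: adequate.

8.8 mcg/mL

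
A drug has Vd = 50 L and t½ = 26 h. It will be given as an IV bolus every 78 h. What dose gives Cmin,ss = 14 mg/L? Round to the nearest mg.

4900 mg

τ/t½ = 78/26 ≈ 3, so f = (1/2)^(78/26) ≈ 0.125000.
Cmin,ss = (D/Vd)·f/(1−f), so D = Cmin,ss·Vd·(1−f)/f.
D = 14 × 50 × (1−f)/f ≈ 14 × 50 × 7.00000 ≈ 4900.00 mg.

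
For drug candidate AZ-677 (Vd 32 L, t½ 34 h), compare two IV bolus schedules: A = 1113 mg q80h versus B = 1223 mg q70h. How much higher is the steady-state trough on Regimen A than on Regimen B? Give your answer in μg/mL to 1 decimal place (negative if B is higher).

Regimen A: f = (1/2)^(80/34) ≈ 0.1957; Cmin,ss = (1113/32)·f/(1−f) ≈ 8.463 μg/mL.
Regimen B: f = (1/2)^(70/34) ≈ 0.2400; Cmin,ss = (1223/32)·f/(1−f) ≈ 12.069 μg/mL.
Difference ≈ 8.463 − 12.069 ≈ -3.606 μg/mL.

-3.6 μg/mL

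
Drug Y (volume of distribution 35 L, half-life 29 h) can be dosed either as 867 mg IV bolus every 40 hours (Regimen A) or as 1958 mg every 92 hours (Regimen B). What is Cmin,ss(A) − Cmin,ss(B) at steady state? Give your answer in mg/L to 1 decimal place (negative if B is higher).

Regimen A: f = (1/2)^(40/29) ≈ 0.3844; Cmin,ss = (867/35)·f/(1−f) ≈ 15.468 mg/L.
Regimen B: f = (1/2)^(92/29) ≈ 0.1109; Cmin,ss = (1958/35)·f/(1−f) ≈ 6.978 mg/L.
Difference ≈ 15.468 − 6.978 ≈ 8.490 mg/L.

8.5 mg/L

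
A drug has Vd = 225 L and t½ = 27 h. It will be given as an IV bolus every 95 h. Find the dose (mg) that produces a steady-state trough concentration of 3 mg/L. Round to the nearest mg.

τ/t½ = 95/27 ≈ 3.5185, so f = (1/2)^(95/27) ≈ 0.087261.
Cmin,ss = (D/Vd)·f/(1−f), so D = Cmin,ss·Vd·(1−f)/f.
D = 3 × 225 × (1−f)/f ≈ 3 × 225 × 10.45987 ≈ 7060.41 mg.

7060 mg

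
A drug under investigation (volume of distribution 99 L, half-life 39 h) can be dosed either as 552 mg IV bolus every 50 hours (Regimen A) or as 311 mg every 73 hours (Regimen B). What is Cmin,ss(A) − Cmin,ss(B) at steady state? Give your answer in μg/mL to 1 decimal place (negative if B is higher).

2.7 μg/mL

Regimen A: f = (1/2)^(50/39) ≈ 0.4112; Cmin,ss = (552/99)·f/(1−f) ≈ 3.894 μg/mL.
Regimen B: f = (1/2)^(73/39) ≈ 0.2732; Cmin,ss = (311/99)·f/(1−f) ≈ 1.181 μg/mL.
Difference ≈ 3.894 − 1.181 ≈ 2.713 μg/mL.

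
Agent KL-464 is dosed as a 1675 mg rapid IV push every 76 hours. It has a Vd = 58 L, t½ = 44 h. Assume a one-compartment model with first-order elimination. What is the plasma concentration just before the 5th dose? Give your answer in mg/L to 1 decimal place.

f = (1/2)^(τ/t½) = (1/2)^(76/44) ≈ 0.3020.
C₀ = D/Vd = 1675/58 ≈ 28.879 mg/L.
Before the 5th dose, 4 doses have been given. Superposition: Cmin = C₀·(f + f² + … + f^4).
≈ 28.879 × (0.3020 + 0.0912 + 0.0275 + 0.0083) ≈ 28.879 × 0.4290 ≈ 12.389 mg/L.

12.4 mg/L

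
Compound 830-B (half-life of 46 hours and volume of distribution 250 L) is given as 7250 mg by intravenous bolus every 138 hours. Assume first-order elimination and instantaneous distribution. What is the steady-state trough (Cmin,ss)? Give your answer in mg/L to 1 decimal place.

4.1 mg/L

τ = 138 h = 3 half-lives, so f = (1/2)^3 = 0.125.
Accumulation ratio R = 1/(1 − f) = 1/0.875 = 8/7.
Single-dose peak C₀ = D/Vd = 7250/250 = 29 mg/L.
Steady-state peak Cmax,ss = C₀·R = 29 × 8/7 ≈ 33.143 mg/L.
Steady-state trough Cmin,ss = Cmax,ss·f ≈ 33.143 × 0.125 ≈ 4.143 mg/L.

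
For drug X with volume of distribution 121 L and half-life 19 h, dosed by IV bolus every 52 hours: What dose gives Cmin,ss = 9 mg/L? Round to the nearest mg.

6170 mg

τ/t½ = 52/19 ≈ 2.7368, so f = (1/2)^(52/19) ≈ 0.150013.
Cmin,ss = (D/Vd)·f/(1−f), so D = Cmin,ss·Vd·(1−f)/f.
D = 9 × 121 × (1−f)/f ≈ 9 × 121 × 5.66609 ≈ 6170.37 mg.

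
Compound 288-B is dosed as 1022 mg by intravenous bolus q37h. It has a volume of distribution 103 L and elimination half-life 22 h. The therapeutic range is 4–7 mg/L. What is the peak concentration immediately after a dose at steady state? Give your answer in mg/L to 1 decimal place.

14.4 mg/L

Over one 37-h interval, 37/22 ≈ 1.6818 half-lives elapse, leaving f ≈ 0.3117 of each dose.
At steady state, accumulation factor R = 1/(1 − e^(−kτ)) ≈ 1.4529.
Single-dose peak C₀ = D/Vd = 1022/103 ≈ 9.922 mg/L.
Steady-state peak Cmax,ss = C₀·R ≈ 9.922 × 1.4529 ≈ 14.416 mg/L.
Peak 14.4 mg/L vs MTC 7 mg/L: exceeds toxic threshold.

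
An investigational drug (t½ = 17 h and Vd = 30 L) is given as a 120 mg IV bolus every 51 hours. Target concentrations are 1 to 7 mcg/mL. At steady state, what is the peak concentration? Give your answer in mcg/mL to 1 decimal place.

4.6 mcg/mL

τ = 51 h = 3 half-lives, so f = (1/2)^3 = 0.125.
At steady state, R = 1/(1 − 0.125) = 8/7.
Single-dose peak C₀ = D/Vd = 120/30 = 4 mcg/mL.
Steady-state peak Cmax,ss = C₀·R = 4 × 8/7 ≈ 4.571 mcg/mL.
Peak 4.6 mcg/mL vs MTC 7 mcg/mL: below toxic threshold.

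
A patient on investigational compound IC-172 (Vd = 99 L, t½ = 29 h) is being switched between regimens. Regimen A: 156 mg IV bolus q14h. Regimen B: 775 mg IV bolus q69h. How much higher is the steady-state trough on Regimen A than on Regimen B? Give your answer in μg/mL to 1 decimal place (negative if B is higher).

2.1 μg/mL

Regimen A: f = (1/2)^(14/29) ≈ 0.7156; Cmin,ss = (156/99)·f/(1−f) ≈ 3.965 μg/mL.
Regimen B: f = (1/2)^(69/29) ≈ 0.1922; Cmin,ss = (775/99)·f/(1−f) ≈ 1.863 μg/mL.
Difference ≈ 3.965 − 1.863 ≈ 2.102 μg/mL.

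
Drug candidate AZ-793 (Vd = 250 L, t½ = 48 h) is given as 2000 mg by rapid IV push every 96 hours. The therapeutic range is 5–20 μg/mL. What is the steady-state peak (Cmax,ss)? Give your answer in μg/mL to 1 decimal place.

10.7 μg/mL

The dosing interval is 2 half-lives, so f = 2^(−2) = 0.25.
Accumulation ratio R = 1/(1 − f) = 1/0.75 = 4/3.
Single-dose peak C₀ = D/Vd = 2000/250 = 8 μg/mL.
Steady-state peak Cmax,ss = C₀·R = 8 × 4/3 ≈ 10.667 μg/mL.
Peak 10.7 μg/mL vs MTC 20 μg/mL: below toxic threshold.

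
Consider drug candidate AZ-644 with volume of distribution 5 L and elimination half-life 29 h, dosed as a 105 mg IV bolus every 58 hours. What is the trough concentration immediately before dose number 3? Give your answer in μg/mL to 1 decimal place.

f = (1/2)^(τ/t½) = (1/2)^(58/29) ≈ 0.2500.
C₀ = D/Vd = 105/5 ≈ 21.000 μg/mL.
Before the 3rd dose, 2 doses have been given. Superposition: Cmin = C₀·(f + f²).
≈ 21.000 × (0.2500 + 0.0625) ≈ 21.000 × 0.3125 ≈ 6.562 μg/mL.

6.6 μg/mL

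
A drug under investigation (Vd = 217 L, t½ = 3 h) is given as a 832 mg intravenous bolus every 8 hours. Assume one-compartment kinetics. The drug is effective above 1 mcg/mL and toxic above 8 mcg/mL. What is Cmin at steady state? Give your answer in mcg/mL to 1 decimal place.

0.7 mcg/mL

Over one 8-h interval, 8/3 ≈ 2.6667 half-lives elapse, leaving f ≈ 0.1575 of each dose.
Accumulation ratio R = 1/(1 − f) ≈ 1/0.8425 ≈ 1.1869.
Each bolus raises the concentration by D/Vd = 832/217 ≈ 3.834 mcg/mL.
Steady-state peak Cmax,ss = C₀·R ≈ 3.834 × 1.1869 ≈ 4.551 mcg/mL.
Steady-state trough Cmin,ss = Cmax,ss·f ≈ 4.551 × 0.1575 ≈ 0.717 mcg/mL.
Trough 0.7 mcg/mL vs MEC 1 mcg/mL: subtherapeutic.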